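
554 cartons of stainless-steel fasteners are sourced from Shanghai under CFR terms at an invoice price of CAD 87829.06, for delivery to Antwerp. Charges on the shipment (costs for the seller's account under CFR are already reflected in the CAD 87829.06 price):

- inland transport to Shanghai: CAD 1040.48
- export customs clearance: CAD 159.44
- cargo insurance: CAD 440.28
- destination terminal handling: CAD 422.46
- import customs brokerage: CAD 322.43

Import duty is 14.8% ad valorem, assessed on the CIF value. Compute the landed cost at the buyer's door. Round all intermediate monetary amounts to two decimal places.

Total landed cost: CAD 102078.09

CFR: the seller pays costs through ocean freight to the destination port, but not insurance.
Already in the invoice (seller's account under CFR): inland to port, export clearance — exclude.
CIF value = CFR price + insurance = 87829.06 + 440.28 = 88269.34
Import duty = 88269.34 × 14.8% = 13063.86
Buyer bears: insurance 440.28 + destination terminal 422.46 + brokerage 322.43 + duty 13063.86 = 14249.03
Landed cost = invoice 87829.06 + 14249.03 = 102078.09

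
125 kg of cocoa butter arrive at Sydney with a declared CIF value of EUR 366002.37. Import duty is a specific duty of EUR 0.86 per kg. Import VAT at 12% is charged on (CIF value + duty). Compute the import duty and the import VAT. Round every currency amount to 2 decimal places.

Import duty = 125 × 0.86 = 107.50
VAT base = CIF + duty = 366002.37 + 107.50 = 366109.87
Import VAT = 366109.87 × 12% = 43933.18

Import duty: EUR 107.50; import VAT: EUR 43933.18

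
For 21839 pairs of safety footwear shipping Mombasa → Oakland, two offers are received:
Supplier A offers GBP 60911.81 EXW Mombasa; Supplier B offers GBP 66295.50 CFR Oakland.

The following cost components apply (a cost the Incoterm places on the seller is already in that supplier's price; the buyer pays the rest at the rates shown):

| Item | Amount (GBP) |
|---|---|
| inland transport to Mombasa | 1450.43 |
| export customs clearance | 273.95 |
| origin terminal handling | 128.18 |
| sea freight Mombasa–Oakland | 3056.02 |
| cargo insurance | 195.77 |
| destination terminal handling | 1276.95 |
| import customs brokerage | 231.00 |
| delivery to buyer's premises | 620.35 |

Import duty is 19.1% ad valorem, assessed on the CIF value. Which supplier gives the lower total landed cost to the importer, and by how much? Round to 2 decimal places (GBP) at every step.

Supplier A is cheaper by GBP 565.85

Supplier A (EXW):
CIF value = EXW price + inland to port + export clearance + origin terminal + freight + insurance = 60911.81 + 1450.43 + 273.95 + 128.18 + 3056.02 + 195.77 = 66016.16
Import duty = 66016.16 × 19.1% = 12609.09
Buyer bears (A): 1450.43 + 273.95 + 128.18 + 3056.02 + 195.77 + 1276.95 + 231.00 + 620.35 = 7232.65
Landed cost (A) = invoice 60911.81 + 7232.65 + duty 12609.09 = 80753.55
Supplier B (CFR):
CIF value = CFR price + insurance = 66295.50 + 195.77 = 66491.27
Import duty = 66491.27 × 19.1% = 12699.83
Buyer bears (B): 195.77 + 1276.95 + 231.00 + 620.35 = 2324.07
Landed cost (B) = invoice 66295.50 + 2324.07 + duty 12699.83 = 81319.40
Difference = |80753.55 − 81319.40| = 565.85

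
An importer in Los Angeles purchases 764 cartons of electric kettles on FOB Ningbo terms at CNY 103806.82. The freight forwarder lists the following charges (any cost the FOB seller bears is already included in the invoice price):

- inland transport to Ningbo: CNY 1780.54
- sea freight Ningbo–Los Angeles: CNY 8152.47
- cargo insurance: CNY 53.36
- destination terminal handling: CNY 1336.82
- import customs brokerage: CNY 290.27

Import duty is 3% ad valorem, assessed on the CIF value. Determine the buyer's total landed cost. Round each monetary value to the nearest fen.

Total landed cost: CNY 117000.12

FOB: the seller bears costs until goods are on board at the origin port; the buyer bears freight, insurance and all costs thereafter.
Already in the invoice (seller's account under FOB): inland to port — exclude.
CIF value = FOB price + freight + insurance = 103806.82 + 8152.47 + 53.36 = 112012.65
Import duty = 112012.65 × 3% = 3360.38
Buyer bears: freight 8152.47 + insurance 53.36 + destination terminal 1336.82 + brokerage 290.27 + duty 3360.38 = 13193.30
Landed cost = invoice 103806.82 + 13193.30 = 117000.12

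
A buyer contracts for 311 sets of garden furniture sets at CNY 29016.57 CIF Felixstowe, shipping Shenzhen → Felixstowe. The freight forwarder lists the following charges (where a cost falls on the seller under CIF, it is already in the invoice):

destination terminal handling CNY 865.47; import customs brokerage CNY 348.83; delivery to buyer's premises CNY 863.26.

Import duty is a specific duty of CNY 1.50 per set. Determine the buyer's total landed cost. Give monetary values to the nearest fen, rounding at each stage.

Total landed cost: CNY 31560.63

CIF: the seller pays costs through ocean freight and marine insurance to the destination port.
The CIF price already equals the CIF value: 29016.57
Import duty = 311 × 1.50 = 466.50
Buyer bears: destination terminal 865.47 + brokerage 348.83 + delivery 863.26 + duty 466.50 = 2544.06
Landed cost = invoice 29016.57 + 2544.06 = 31560.63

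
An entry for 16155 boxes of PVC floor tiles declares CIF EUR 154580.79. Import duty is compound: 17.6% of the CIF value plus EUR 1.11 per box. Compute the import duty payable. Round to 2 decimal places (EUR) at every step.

Ad valorem component: 154580.79 × 17.6% = 27206.22
Specific component: 16155 × 1.11 = 17932.05
Import duty = 27206.22 + 17932.05 = 45138.27

Import duty: EUR 45138.27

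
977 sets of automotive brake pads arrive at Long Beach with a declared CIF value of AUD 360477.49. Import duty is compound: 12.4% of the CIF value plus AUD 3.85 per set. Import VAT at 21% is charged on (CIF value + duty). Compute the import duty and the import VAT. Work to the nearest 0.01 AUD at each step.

Ad valorem component: 360477.49 × 12.4% = 44699.21
Specific component: 977 × 3.85 = 3761.45
Import duty = 44699.21 + 3761.45 = 48460.66
VAT base = CIF + duty = 360477.49 + 48460.66 = 408938.15
Import VAT = 408938.15 × 21% = 85877.01

Import duty: AUD 48460.66; import VAT: AUD 85877.01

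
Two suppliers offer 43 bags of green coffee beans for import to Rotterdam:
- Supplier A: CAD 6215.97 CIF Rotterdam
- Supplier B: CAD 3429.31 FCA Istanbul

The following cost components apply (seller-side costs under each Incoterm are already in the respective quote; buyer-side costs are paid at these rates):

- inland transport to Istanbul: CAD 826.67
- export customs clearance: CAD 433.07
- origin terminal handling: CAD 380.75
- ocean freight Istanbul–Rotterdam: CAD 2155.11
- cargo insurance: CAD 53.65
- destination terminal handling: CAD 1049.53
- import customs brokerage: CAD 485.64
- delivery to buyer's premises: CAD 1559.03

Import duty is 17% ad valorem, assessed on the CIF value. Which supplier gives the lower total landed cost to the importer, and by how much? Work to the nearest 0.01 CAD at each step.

Supplier B is cheaper by CAD 230.66

Supplier A (CIF):
The CIF price already equals the CIF value: 6215.97
Import duty = 6215.97 × 17% = 1056.71
Buyer bears (A): 1049.53 + 485.64 + 1559.03 = 3094.20
Landed cost (A) = invoice 6215.97 + 3094.20 + duty 1056.71 = 10366.88
Supplier B (FCA):
CIF value = FCA price + origin terminal + freight + insurance = 3429.31 + 380.75 + 2155.11 + 53.65 = 6018.82
Import duty = 6018.82 × 17% = 1023.20
Buyer bears (B): 380.75 + 2155.11 + 53.65 + 1049.53 + 485.64 + 1559.03 = 5683.71
Landed cost (B) = invoice 3429.31 + 5683.71 + duty 1023.20 = 10136.22
Difference = |10366.88 − 10136.22| = 230.66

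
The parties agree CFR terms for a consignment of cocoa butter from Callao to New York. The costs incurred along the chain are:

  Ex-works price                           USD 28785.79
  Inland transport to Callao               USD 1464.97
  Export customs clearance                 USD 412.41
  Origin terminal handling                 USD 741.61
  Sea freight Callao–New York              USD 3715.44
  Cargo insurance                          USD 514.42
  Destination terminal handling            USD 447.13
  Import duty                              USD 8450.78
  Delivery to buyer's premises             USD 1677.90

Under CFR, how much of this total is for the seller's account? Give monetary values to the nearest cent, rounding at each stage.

Seller's account: USD 35120.22

CFR: the seller pays costs through ocean freight to the destination port, but not insurance.
Seller's account: goods 28785.79 + inland to port 1464.97 + export clearance 412.41 + origin terminal 741.61 + freight 3715.44 = 35120.22
Buyer's account: insurance 514.42 + destination terminal 447.13 + duty 8450.78 + delivery 1677.90 = 11090.23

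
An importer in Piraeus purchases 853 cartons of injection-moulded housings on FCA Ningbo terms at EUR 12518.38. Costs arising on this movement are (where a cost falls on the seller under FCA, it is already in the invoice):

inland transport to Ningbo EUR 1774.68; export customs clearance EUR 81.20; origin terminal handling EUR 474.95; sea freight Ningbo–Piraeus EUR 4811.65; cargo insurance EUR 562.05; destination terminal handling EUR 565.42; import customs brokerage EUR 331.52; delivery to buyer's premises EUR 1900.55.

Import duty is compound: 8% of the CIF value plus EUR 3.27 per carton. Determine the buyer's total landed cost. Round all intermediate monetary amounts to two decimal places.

FCA: the seller delivers export-cleared goods to the carrier; the buyer bears costs from that point.
Already in the invoice (seller's account under FCA): inland to port, export clearance — exclude.
CIF value = FCA price + origin terminal + freight + insurance = 12518.38 + 474.95 + 4811.65 + 562.05 = 18367.03
Ad valorem component: 18367.03 × 8% = 1469.36
Specific component: 853 × 3.27 = 2789.31
Import duty = 1469.36 + 2789.31 = 4258.67
Buyer bears: origin terminal 474.95 + freight 4811.65 + insurance 562.05 + destination terminal 565.42 + brokerage 331.52 + delivery 1900.55 + duty 4258.67 = 12904.81
Landed cost = invoice 12518.38 + 12904.81 = 25423.19

Total landed cost: EUR 25423.19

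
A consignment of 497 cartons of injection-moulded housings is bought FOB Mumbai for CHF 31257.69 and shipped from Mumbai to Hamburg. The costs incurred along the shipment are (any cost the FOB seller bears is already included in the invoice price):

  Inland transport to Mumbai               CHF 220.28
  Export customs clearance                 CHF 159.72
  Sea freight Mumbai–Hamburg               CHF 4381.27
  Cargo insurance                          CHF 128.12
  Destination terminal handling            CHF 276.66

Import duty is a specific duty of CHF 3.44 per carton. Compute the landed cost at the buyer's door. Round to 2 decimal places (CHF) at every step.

Total landed cost: CHF 37753.42

FOB: the seller bears costs until goods are on board at the origin port; the buyer bears freight, insurance and all costs thereafter.
Already in the invoice (seller's account under FOB): inland to port, export clearance — exclude.
CIF value = FOB price + freight + insurance = 31257.69 + 4381.27 + 128.12 = 35767.08
Import duty = 497 × 3.44 = 1709.68
Buyer bears: freight 4381.27 + insurance 128.12 + destination terminal 276.66 + duty 1709.68 = 6495.73
Landed cost = invoice 31257.69 + 6495.73 = 37753.42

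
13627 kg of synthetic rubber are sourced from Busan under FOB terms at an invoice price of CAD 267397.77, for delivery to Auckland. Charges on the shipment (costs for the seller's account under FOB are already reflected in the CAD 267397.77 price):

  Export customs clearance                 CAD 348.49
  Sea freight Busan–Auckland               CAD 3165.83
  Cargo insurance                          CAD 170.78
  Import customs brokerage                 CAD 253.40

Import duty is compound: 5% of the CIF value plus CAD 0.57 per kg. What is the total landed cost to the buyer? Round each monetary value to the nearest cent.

Total landed cost: CAD 292291.89

FOB: the seller bears costs until goods are on board at the origin port; the buyer bears freight, insurance and all costs thereafter.
Already in the invoice (seller's account under FOB): export clearance — exclude.
CIF value = FOB price + freight + insurance = 267397.77 + 3165.83 + 170.78 = 270734.38
Ad valorem component: 270734.38 × 5% = 13536.72
Specific component: 13627 × 0.57 = 7767.39
Import duty = 13536.72 + 7767.39 = 21304.11
Buyer bears: freight 3165.83 + insurance 170.78 + brokerage 253.40 + duty 21304.11 = 24894.12
Landed cost = invoice 267397.77 + 24894.12 = 292291.89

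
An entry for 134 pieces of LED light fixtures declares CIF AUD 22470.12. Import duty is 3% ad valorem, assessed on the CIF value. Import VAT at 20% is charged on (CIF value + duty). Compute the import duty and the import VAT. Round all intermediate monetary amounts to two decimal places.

Import duty: AUD 674.10; import VAT: AUD 4628.84

Import duty = 22470.12 × 3% = 674.10
VAT base = CIF + duty = 22470.12 + 674.10 = 23144.22
Import VAT = 23144.22 × 20% = 4628.84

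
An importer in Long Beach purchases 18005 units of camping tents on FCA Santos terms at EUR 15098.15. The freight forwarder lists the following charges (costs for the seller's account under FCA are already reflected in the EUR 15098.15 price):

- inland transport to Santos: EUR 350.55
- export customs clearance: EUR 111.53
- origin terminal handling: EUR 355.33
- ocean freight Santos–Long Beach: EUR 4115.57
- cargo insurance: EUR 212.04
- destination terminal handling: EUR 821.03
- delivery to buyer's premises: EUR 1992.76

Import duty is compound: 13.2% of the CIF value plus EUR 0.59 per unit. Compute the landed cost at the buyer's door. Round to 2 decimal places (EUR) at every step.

Total landed cost: EUR 35828.93

FCA: the seller delivers export-cleared goods to the carrier; the buyer bears costs from that point.
Already in the invoice (seller's account under FCA): inland to port, export clearance — exclude.
CIF value = FCA price + origin terminal + freight + insurance = 15098.15 + 355.33 + 4115.57 + 212.04 = 19781.09
Ad valorem component: 19781.09 × 13.2% = 2611.10
Specific component: 18005 × 0.59 = 10622.95
Import duty = 2611.10 + 10622.95 = 13234.05
Buyer bears: origin terminal 355.33 + freight 4115.57 + insurance 212.04 + destination terminal 821.03 + delivery 1992.76 + duty 13234.05 = 20730.78
Landed cost = invoice 15098.15 + 20730.78 = 35828.93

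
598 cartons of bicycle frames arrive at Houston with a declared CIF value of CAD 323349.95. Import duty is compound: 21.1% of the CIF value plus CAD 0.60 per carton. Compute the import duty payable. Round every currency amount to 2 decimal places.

Ad valorem component: 323349.95 × 21.1% = 68226.84
Specific component: 598 × 0.60 = 358.80
Import duty = 68226.84 + 358.80 = 68585.64

Import duty: CAD 68585.64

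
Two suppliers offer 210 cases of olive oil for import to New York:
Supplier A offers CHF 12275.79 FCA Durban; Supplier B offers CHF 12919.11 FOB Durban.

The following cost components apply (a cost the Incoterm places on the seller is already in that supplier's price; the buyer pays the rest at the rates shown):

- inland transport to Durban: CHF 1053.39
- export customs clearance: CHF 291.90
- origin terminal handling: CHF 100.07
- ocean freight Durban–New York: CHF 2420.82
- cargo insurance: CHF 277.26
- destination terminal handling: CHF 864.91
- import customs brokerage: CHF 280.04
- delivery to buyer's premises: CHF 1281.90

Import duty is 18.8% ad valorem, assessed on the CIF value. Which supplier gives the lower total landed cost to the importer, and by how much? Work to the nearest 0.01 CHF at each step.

Supplier A is cheaper by CHF 645.38

Supplier A (FCA):
CIF value = FCA price + origin terminal + freight + insurance = 12275.79 + 100.07 + 2420.82 + 277.26 = 15073.94
Import duty = 15073.94 × 18.8% = 2833.90
Buyer bears (A): 100.07 + 2420.82 + 277.26 + 864.91 + 280.04 + 1281.90 = 5225.00
Landed cost (A) = invoice 12275.79 + 5225.00 + duty 2833.90 = 20334.69
Supplier B (FOB):
CIF value = FOB price + freight + insurance = 12919.11 + 2420.82 + 277.26 = 15617.19
Import duty = 15617.19 × 18.8% = 2936.03
Buyer bears (B): 2420.82 + 277.26 + 864.91 + 280.04 + 1281.90 = 5124.93
Landed cost (B) = invoice 12919.11 + 5124.93 + duty 2936.03 = 20980.07
Difference = |20334.69 − 20980.07| = 645.38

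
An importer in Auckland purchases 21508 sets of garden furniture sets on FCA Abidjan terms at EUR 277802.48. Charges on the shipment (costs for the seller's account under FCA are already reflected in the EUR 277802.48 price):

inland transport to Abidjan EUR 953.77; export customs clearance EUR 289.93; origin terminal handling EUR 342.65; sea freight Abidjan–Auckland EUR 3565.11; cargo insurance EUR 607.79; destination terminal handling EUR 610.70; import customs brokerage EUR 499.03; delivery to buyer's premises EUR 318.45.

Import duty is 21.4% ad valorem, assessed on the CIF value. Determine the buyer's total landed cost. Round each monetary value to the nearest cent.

Total landed cost: EUR 344162.27

FCA: the seller delivers export-cleared goods to the carrier; the buyer bears costs from that point.
Already in the invoice (seller's account under FCA): inland to port, export clearance — exclude.
CIF value = FCA price + origin terminal + freight + insurance = 277802.48 + 342.65 + 3565.11 + 607.79 = 282318.03
Import duty = 282318.03 × 21.4% = 60416.06
Buyer bears: origin terminal 342.65 + freight 3565.11 + insurance 607.79 + destination terminal 610.70 + brokerage 499.03 + delivery 318.45 + duty 60416.06 = 66359.79
Landed cost = invoice 277802.48 + 66359.79 = 344162.27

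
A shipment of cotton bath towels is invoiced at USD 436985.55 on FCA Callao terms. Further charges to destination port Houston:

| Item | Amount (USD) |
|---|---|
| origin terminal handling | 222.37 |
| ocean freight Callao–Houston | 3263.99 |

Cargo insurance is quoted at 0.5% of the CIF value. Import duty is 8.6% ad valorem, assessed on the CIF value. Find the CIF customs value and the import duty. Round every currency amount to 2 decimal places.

Let C be the CIF value. C = FCA price + pre-shipment costs + freight + 0.5% × C
C − 0.5% × C = 436985.55 + 222.37 + 3263.99
0.995 × C = 440471.91
C = 440471.91 / 0.995 = 442685.34
Insurance premium = 0.5% × 442685.34 = 2213.43
Import duty = 442685.34 × 8.6% = 38070.94

CIF value: USD 442685.34; import duty: USD 38070.94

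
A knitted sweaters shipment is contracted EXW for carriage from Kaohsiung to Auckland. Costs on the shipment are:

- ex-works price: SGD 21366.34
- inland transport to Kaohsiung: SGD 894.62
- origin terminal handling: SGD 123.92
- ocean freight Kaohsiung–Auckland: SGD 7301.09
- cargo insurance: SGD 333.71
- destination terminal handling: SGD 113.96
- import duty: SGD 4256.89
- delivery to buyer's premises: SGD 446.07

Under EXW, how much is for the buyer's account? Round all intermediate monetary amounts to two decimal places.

EXW: the seller makes goods available at their premises; the buyer bears all onward costs.
Seller's account: goods 21366.34 = 21366.34
Buyer's account: inland to port 894.62 + origin terminal 123.92 + freight 7301.09 + insurance 333.71 + destination terminal 113.96 + duty 4256.89 + delivery 446.07 = 13470.26

Buyer's account: SGD 13470.26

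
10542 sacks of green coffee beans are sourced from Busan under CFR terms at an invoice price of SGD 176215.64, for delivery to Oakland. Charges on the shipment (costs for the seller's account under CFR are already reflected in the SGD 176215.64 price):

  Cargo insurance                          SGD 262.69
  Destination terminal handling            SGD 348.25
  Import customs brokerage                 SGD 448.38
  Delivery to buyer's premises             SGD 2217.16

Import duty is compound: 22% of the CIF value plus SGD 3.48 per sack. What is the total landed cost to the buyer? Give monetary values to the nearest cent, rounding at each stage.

CFR: the seller pays costs through ocean freight to the destination port, but not insurance.
CIF value = CFR price + insurance = 176215.64 + 262.69 = 176478.33
Ad valorem component: 176478.33 × 22% = 38825.23
Specific component: 10542 × 3.48 = 36686.16
Import duty = 38825.23 + 36686.16 = 75511.39
Buyer bears: insurance 262.69 + destination terminal 348.25 + brokerage 448.38 + delivery 2217.16 + duty 75511.39 = 78787.87
Landed cost = invoice 176215.64 + 78787.87 = 255003.51

Total landed cost: SGD 255003.51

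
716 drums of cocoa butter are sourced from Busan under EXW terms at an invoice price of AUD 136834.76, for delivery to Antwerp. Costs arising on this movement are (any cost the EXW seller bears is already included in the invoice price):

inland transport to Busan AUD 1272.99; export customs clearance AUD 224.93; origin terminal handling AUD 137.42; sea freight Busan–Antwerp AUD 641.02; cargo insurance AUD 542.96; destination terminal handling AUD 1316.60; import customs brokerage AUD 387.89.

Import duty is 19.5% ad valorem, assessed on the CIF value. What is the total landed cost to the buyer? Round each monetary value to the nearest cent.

Total landed cost: AUD 168591.12

EXW: the seller makes goods available at their premises; the buyer bears all onward costs.
CIF value = EXW price + inland to port + export clearance + origin terminal + freight + insurance = 136834.76 + 1272.99 + 224.93 + 137.42 + 641.02 + 542.96 = 139654.08
Import duty = 139654.08 × 19.5% = 27232.55
Buyer bears: inland to port 1272.99 + export clearance 224.93 + origin terminal 137.42 + freight 641.02 + insurance 542.96 + destination terminal 1316.60 + brokerage 387.89 + duty 27232.55 = 31756.36
Landed cost = invoice 136834.76 + 31756.36 = 168591.12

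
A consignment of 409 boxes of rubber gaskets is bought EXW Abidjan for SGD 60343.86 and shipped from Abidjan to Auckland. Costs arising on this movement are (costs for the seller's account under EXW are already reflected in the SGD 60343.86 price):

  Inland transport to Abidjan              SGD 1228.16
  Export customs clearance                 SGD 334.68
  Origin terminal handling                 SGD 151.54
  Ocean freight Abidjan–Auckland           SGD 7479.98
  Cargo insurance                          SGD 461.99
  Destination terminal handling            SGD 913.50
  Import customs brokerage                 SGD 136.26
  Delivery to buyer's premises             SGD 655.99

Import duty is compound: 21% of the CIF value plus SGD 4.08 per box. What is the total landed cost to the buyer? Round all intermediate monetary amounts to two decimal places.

EXW: the seller makes goods available at their premises; the buyer bears all onward costs.
CIF value = EXW price + inland to port + export clearance + origin terminal + freight + insurance = 60343.86 + 1228.16 + 334.68 + 151.54 + 7479.98 + 461.99 = 70000.21
Ad valorem component: 70000.21 × 21% = 14700.04
Specific component: 409 × 4.08 = 1668.72
Import duty = 14700.04 + 1668.72 = 16368.76
Buyer bears: inland to port 1228.16 + export clearance 334.68 + origin terminal 151.54 + freight 7479.98 + insurance 461.99 + destination terminal 913.50 + brokerage 136.26 + delivery 655.99 + duty 16368.76 = 27730.86
Landed cost = invoice 60343.86 + 27730.86 = 88074.72

Total landed cost: SGD 88074.72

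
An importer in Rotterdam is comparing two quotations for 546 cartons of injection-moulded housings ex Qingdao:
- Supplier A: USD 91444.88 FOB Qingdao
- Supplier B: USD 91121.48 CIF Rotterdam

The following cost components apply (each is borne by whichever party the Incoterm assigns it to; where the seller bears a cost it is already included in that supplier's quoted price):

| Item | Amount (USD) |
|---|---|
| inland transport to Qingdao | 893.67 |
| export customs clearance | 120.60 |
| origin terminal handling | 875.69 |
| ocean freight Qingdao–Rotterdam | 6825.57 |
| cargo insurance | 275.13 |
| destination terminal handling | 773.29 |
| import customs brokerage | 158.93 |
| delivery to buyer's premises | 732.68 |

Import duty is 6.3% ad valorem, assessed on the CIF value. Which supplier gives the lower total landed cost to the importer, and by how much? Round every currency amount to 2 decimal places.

Supplier B is cheaper by USD 7891.82

Supplier A (FOB):
CIF value = FOB price + freight + insurance = 91444.88 + 6825.57 + 275.13 = 98545.58
Import duty = 98545.58 × 6.3% = 6208.37
Buyer bears (A): 6825.57 + 275.13 + 773.29 + 158.93 + 732.68 = 8765.60
Landed cost (A) = invoice 91444.88 + 8765.60 + duty 6208.37 = 106418.85
Supplier B (CIF):
The CIF price already equals the CIF value: 91121.48
Import duty = 91121.48 × 6.3% = 5740.65
Buyer bears (B): 773.29 + 158.93 + 732.68 = 1664.90
Landed cost (B) = invoice 91121.48 + 1664.90 + duty 5740.65 = 98527.03
Difference = |106418.85 − 98527.03| = 7891.82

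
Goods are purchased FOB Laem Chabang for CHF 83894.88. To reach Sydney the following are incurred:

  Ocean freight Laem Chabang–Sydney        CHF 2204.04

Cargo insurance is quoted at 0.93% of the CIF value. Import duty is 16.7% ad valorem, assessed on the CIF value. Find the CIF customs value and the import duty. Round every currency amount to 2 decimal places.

CIF value: CHF 86907.16; import duty: CHF 14513.50

Let C be the CIF value. C = FOB price + freight + 0.93% × C
C − 0.93% × C = 83894.88 + 2204.04
0.9907 × C = 86098.92
C = 86098.92 / 0.9907 = 86907.16
Insurance premium = 0.93% × 86907.16 = 808.24
Import duty = 86907.16 × 16.7% = 14513.50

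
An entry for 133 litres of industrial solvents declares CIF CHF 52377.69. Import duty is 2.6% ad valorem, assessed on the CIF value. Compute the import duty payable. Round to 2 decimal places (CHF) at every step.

Import duty = 52377.69 × 2.6% = 1361.82

Import duty: CHF 1361.82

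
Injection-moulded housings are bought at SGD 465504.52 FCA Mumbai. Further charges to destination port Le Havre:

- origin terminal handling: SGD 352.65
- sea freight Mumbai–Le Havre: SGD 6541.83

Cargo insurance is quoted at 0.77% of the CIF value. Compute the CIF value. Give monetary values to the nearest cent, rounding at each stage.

Let C be the CIF value. C = FCA price + pre-shipment costs + freight + 0.77% × C
C − 0.77% × C = 465504.52 + 352.65 + 6541.83
0.9923 × C = 472399.00
C = 472399.00 / 0.9923 = 476064.70
Insurance premium = 0.77% × 476064.70 = 3665.70

CIF value: SGD 476064.70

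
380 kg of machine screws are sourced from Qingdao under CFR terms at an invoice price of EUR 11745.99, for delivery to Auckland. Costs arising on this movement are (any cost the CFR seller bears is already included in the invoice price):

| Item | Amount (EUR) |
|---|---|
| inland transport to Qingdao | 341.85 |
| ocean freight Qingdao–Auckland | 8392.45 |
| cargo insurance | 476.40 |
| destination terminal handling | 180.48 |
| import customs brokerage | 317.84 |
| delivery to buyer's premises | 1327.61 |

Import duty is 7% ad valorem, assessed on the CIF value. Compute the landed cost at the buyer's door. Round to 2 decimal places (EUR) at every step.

CFR: the seller pays costs through ocean freight to the destination port, but not insurance.
Already in the invoice (seller's account under CFR): inland to port, freight — exclude.
CIF value = CFR price + insurance = 11745.99 + 476.40 = 12222.39
Import duty = 12222.39 × 7% = 855.57
Buyer bears: insurance 476.40 + destination terminal 180.48 + brokerage 317.84 + delivery 1327.61 + duty 855.57 = 3157.90
Landed cost = invoice 11745.99 + 3157.90 = 14903.89

Total landed cost: EUR 14903.89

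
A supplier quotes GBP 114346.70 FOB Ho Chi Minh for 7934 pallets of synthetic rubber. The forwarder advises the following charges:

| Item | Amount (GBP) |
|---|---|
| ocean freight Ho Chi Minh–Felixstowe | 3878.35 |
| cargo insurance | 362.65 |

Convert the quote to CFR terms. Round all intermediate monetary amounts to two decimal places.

Not relevant to the conversion: insurance — on the buyer under both terms; not part of either seller's price.
From FOB to CFR, the seller additionally bears: freight.
CFR price = 114346.70 + 3878.35 = 118225.05

CFR price: GBP 118225.05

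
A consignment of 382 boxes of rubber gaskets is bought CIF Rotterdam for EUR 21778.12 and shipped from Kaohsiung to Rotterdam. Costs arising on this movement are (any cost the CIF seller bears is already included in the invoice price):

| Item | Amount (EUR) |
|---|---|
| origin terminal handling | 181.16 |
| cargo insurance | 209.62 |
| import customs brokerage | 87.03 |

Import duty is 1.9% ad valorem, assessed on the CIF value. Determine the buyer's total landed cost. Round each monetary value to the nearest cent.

Total landed cost: EUR 22278.93

CIF: the seller pays costs through ocean freight and marine insurance to the destination port.
Already in the invoice (seller's account under CIF): origin terminal, insurance — exclude.
The CIF price already equals the CIF value: 21778.12
Import duty = 21778.12 × 1.9% = 413.78
Buyer bears: brokerage 87.03 + duty 413.78 = 500.81
Landed cost = invoice 21778.12 + 500.81 = 22278.93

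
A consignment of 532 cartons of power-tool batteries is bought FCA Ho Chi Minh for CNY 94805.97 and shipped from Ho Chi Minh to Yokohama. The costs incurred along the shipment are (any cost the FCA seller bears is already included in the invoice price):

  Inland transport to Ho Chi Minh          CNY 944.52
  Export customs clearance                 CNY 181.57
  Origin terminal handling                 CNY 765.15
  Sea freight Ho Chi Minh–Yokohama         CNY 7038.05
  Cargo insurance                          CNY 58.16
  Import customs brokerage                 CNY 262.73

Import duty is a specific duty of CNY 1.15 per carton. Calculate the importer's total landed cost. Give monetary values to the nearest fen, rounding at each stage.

Total landed cost: CNY 103541.86

FCA: the seller delivers export-cleared goods to the carrier; the buyer bears costs from that point.
Already in the invoice (seller's account under FCA): inland to port, export clearance — exclude.
CIF value = FCA price + origin terminal + freight + insurance = 94805.97 + 765.15 + 7038.05 + 58.16 = 102667.33
Import duty = 532 × 1.15 = 611.80
Buyer bears: origin terminal 765.15 + freight 7038.05 + insurance 58.16 + brokerage 262.73 + duty 611.80 = 8735.89
Landed cost = invoice 94805.97 + 8735.89 = 103541.86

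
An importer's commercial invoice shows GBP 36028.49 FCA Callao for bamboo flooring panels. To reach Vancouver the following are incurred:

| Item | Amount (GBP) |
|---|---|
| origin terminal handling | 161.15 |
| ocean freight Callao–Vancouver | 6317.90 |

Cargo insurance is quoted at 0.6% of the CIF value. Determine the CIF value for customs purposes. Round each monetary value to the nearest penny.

Let C be the CIF value. C = FCA price + pre-shipment costs + freight + 0.6% × C
C − 0.6% × C = 36028.49 + 161.15 + 6317.90
0.994 × C = 42507.54
C = 42507.54 / 0.994 = 42764.12
Insurance premium = 0.6% × 42764.12 = 256.58

CIF value: GBP 42764.12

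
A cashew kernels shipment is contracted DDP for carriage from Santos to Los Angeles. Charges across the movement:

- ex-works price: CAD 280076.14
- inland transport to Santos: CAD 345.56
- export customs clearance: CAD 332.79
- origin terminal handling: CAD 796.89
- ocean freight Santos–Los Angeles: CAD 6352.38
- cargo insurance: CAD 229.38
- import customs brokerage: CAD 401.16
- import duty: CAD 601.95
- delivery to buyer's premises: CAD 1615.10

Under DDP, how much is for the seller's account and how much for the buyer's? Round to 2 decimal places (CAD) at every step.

DDP: the seller bears all costs including import duty.
Seller's account: goods 280076.14 + inland to port 345.56 + export clearance 332.79 + origin terminal 796.89 + freight 6352.38 + insurance 229.38 + brokerage 401.16 + duty 601.95 + delivery 1615.10 = 290751.35
Buyer's account: 0.00

Seller: CAD 290751.35; buyer: CAD 0.00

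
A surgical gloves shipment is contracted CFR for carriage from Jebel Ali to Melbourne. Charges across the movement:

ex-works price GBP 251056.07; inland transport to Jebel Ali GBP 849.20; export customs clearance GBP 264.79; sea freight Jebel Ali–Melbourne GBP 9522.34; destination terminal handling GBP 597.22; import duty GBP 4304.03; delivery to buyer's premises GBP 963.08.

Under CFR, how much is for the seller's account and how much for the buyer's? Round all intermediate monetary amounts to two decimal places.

Seller: GBP 261692.40; buyer: GBP 5864.33

CFR: the seller pays costs through ocean freight to the destination port, but not insurance.
Seller's account: goods 251056.07 + inland to port 849.20 + export clearance 264.79 + freight 9522.34 = 261692.40
Buyer's account: destination terminal 597.22 + duty 4304.03 + delivery 963.08 = 5864.33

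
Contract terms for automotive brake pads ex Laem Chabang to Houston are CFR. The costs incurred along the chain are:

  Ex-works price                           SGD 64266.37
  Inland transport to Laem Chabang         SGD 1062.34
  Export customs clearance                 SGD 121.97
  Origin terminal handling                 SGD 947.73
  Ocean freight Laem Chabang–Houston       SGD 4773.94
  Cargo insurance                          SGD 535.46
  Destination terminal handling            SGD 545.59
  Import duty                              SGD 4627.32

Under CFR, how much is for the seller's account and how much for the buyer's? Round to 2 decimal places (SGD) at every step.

Seller: SGD 71172.35; buyer: SGD 5708.37

CFR: the seller pays costs through ocean freight to the destination port, but not insurance.
Seller's account: goods 64266.37 + inland to port 1062.34 + export clearance 121.97 + origin terminal 947.73 + freight 4773.94 = 71172.35
Buyer's account: insurance 535.46 + destination terminal 545.59 + duty 4627.32 = 5708.37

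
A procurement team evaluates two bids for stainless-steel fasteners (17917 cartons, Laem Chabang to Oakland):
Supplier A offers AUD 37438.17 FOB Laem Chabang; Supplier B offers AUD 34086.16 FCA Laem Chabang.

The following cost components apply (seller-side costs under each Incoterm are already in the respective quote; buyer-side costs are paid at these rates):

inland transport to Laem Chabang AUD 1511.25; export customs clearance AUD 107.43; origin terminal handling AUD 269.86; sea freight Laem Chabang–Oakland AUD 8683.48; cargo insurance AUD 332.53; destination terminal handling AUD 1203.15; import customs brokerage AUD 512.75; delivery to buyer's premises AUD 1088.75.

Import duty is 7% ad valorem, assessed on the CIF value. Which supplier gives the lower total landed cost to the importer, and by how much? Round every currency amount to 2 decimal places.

Supplier A (FOB):
CIF value = FOB price + freight + insurance = 37438.17 + 8683.48 + 332.53 = 46454.18
Import duty = 46454.18 × 7% = 3251.79
Buyer bears (A): 8683.48 + 332.53 + 1203.15 + 512.75 + 1088.75 = 11820.66
Landed cost (A) = invoice 37438.17 + 11820.66 + duty 3251.79 = 52510.62
Supplier B (FCA):
CIF value = FCA price + origin terminal + freight + insurance = 34086.16 + 269.86 + 8683.48 + 332.53 = 43372.03
Import duty = 43372.03 × 7% = 3036.04
Buyer bears (B): 269.86 + 8683.48 + 332.53 + 1203.15 + 512.75 + 1088.75 = 12090.52
Landed cost (B) = invoice 34086.16 + 12090.52 + duty 3036.04 = 49212.72
Difference = |52510.62 − 49212.72| = 3297.90

Supplier B is cheaper by AUD 3297.90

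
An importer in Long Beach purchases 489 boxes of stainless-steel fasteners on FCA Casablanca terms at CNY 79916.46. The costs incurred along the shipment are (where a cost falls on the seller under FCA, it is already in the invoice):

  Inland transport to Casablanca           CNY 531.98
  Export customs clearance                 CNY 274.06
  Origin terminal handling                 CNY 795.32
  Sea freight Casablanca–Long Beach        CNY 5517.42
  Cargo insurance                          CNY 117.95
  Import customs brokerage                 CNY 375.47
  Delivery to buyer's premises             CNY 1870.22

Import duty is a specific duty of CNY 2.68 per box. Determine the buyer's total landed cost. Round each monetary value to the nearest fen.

FCA: the seller delivers export-cleared goods to the carrier; the buyer bears costs from that point.
Already in the invoice (seller's account under FCA): inland to port, export clearance — exclude.
CIF value = FCA price + origin terminal + freight + insurance = 79916.46 + 795.32 + 5517.42 + 117.95 = 86347.15
Import duty = 489 × 2.68 = 1310.52
Buyer bears: origin terminal 795.32 + freight 5517.42 + insurance 117.95 + brokerage 375.47 + delivery 1870.22 + duty 1310.52 = 9986.90
Landed cost = invoice 79916.46 + 9986.90 = 89903.36

Total landed cost: CNY 89903.36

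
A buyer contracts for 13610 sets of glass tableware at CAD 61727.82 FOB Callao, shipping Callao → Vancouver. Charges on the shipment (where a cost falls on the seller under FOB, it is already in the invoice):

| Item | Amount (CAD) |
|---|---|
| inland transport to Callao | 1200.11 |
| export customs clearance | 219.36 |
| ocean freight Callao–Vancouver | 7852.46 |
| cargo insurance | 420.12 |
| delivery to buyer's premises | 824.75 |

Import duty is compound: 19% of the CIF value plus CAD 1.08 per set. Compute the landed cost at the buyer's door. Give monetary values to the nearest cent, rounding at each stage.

Total landed cost: CAD 98824.03

FOB: the seller bears costs until goods are on board at the origin port; the buyer bears freight, insurance and all costs thereafter.
Already in the invoice (seller's account under FOB): inland to port, export clearance — exclude.
CIF value = FOB price + freight + insurance = 61727.82 + 7852.46 + 420.12 = 70000.40
Ad valorem component: 70000.40 × 19% = 13300.08
Specific component: 13610 × 1.08 = 14698.80
Import duty = 13300.08 + 14698.80 = 27998.88
Buyer bears: freight 7852.46 + insurance 420.12 + delivery 824.75 + duty 27998.88 = 37096.21
Landed cost = invoice 61727.82 + 37096.21 = 98824.03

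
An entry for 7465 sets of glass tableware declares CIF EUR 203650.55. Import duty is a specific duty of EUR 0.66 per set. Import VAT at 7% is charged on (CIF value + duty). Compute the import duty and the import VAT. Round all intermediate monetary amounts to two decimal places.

Import duty: EUR 4926.90; import VAT: EUR 14600.42

Import duty = 7465 × 0.66 = 4926.90
VAT base = CIF + duty = 203650.55 + 4926.90 = 208577.45
Import VAT = 208577.45 × 7% = 14600.42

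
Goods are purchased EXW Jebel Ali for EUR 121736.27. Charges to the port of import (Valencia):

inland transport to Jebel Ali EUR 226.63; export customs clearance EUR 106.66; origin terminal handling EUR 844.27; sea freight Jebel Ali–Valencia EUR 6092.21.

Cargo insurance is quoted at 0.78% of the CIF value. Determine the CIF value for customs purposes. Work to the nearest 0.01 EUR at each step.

Let C be the CIF value. C = EXW price + pre-shipment costs + freight + 0.78% × C
C − 0.78% × C = 121736.27 + 226.63 + 106.66 + 844.27 + 6092.21
0.9922 × C = 129006.04
C = 129006.04 / 0.9922 = 130020.20
Insurance premium = 0.78% × 130020.20 = 1014.16

CIF value: EUR 130020.20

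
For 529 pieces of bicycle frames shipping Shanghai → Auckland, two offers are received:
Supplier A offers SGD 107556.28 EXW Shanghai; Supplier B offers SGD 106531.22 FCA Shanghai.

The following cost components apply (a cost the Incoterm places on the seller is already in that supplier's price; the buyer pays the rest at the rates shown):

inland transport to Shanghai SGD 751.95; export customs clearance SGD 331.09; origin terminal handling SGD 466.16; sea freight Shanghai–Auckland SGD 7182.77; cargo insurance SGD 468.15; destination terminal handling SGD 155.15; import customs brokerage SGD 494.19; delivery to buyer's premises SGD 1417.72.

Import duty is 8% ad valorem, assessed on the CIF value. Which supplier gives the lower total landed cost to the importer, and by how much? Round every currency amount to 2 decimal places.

Supplier B is cheaper by SGD 2276.75

Supplier A (EXW):
CIF value = EXW price + inland to port + export clearance + origin terminal + freight + insurance = 107556.28 + 751.95 + 331.09 + 466.16 + 7182.77 + 468.15 = 116756.40
Import duty = 116756.40 × 8% = 9340.51
Buyer bears (A): 751.95 + 331.09 + 466.16 + 7182.77 + 468.15 + 155.15 + 494.19 + 1417.72 = 11267.18
Landed cost (A) = invoice 107556.28 + 11267.18 + duty 9340.51 = 128163.97
Supplier B (FCA):
CIF value = FCA price + origin terminal + freight + insurance = 106531.22 + 466.16 + 7182.77 + 468.15 = 114648.30
Import duty = 114648.30 × 8% = 9171.86
Buyer bears (B): 466.16 + 7182.77 + 468.15 + 155.15 + 494.19 + 1417.72 = 10184.14
Landed cost (B) = invoice 106531.22 + 10184.14 + duty 9171.86 = 125887.22
Difference = |128163.97 − 125887.22| = 2276.75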